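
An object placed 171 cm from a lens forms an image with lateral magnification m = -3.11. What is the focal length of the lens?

m = −d_i/d_o ⇒ d_i = −m·d_o = −(-3.11)·(171) = 531.8 cm.
1/f = 1/d_o + 1/d_i = 1/(171) + 1/(531.8) = 0.007728, so f = 129 cm.
Since f is positive, the lens is converging.

f = 129 cm (converging)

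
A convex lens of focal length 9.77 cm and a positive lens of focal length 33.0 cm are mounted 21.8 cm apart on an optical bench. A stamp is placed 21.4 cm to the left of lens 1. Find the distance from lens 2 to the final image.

4.32 cm

Lens 1: 1/d_i1 = 1/f₁ − 1/d_o1 = 1/(9.77) − 1/(21.4) = 0.05563, so d_i1 = 17.98 cm.
The intermediate image is 17.98 cm to the right of lens 1, which is 21.8 − (17.98) = 3.820 cm to the left of lens 2, so d_o2 = +3.820 cm.
Lens 2: 1/d_i2 = 1/f₂ − 1/d_o2 = 1/(33.0) − 1/(3.820) = -0.2315, so d_i2 = -4.32 cm.
The final image is virtual, 4.32 cm to the left of lens 2 (overall magnification ≈ -0.95).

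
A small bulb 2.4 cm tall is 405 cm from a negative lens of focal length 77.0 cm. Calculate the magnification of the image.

For a negative lens, f = -77.0 cm.
1/d_i = 1/f − 1/d_o = 1/(-77.00) − 1/(405) = -0.01546, so d_i = -64.70 cm.
m = −d_i/d_o = −(-64.70)/(405) = +0.160.
The image is virtual, upright and reduced, on the same side as the object.

m = +0.160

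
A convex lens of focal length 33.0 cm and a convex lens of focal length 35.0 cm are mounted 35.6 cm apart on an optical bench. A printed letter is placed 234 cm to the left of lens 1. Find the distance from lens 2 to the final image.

2.61 cm

Lens 1: 1/d_i1 = 1/f₁ − 1/d_o1 = 1/(33.0) − 1/(234) = 0.02603, so d_i1 = 38.42 cm.
The intermediate image is 38.42 cm to the right of lens 1, which lies 2.820 cm to the right of lens 2 — a virtual object — so d_o2 = −2.820 cm.
Lens 2: 1/d_i2 = 1/f₂ − 1/d_o2 = 1/(35.0) − 1/(-2.820) = 0.3832, so d_i2 = 2.61 cm.
The final image is real, 2.61 cm to the right of lens 2 (overall magnification ≈ -0.15).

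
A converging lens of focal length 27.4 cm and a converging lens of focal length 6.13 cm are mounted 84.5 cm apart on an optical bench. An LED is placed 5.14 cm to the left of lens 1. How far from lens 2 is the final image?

Lens 1: 1/d_i1 = 1/f₁ − 1/d_o1 = 1/(27.4) − 1/(5.14) = -0.1581, so d_i1 = -6.327 cm.
The intermediate image is 6.327 cm to the left of lens 1 (virtual), which is 84.5 − (-6.327) = 90.83 cm to the left of lens 2, so d_o2 = +90.83 cm.
Lens 2: 1/d_i2 = 1/f₂ − 1/d_o2 = 1/(6.13) − 1/(90.83) = 0.1521, so d_i2 = 6.57 cm.
The final image is real, 6.57 cm to the right of lens 2 (overall magnification ≈ -0.089).

6.57 cm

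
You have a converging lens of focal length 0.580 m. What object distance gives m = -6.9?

m = −d_i/d_o ⇒ d_i = −m·d_o.
1/f = 1/d_o + 1/d_i = 1/d_o − 1/(m·d_o) = (1 − 1/m)/d_o, so d_o = f(1 − 1/m) = (0.5800)(1 − 1/(-6.9)) = 0.664 m.

0.664 m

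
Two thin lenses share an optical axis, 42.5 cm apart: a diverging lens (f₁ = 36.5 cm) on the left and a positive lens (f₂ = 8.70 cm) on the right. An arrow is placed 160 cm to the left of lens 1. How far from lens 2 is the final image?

9.89 cm

Lens 1 is diverging, so f₁ = −36.5 cm.
Lens 1: 1/d_i1 = 1/f₁ − 1/d_o1 = 1/(-36.5) − 1/(160) = -0.03365, so d_i1 = -29.72 cm.
The intermediate image is 29.72 cm to the left of lens 1 (virtual), which is 42.5 − (-29.72) = 72.22 cm to the left of lens 2, so d_o2 = +72.22 cm.
Lens 2: 1/d_i2 = 1/f₂ − 1/d_o2 = 1/(8.70) − 1/(72.22) = 0.1011, so d_i2 = 9.89 cm.
The final image is real, 9.89 cm to the right of lens 2 (overall magnification ≈ -0.025).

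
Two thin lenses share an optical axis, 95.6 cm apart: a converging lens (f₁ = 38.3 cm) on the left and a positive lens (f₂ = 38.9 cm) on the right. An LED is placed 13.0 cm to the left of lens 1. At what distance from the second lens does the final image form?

Lens 1: 1/d_i1 = 1/f₁ − 1/d_o1 = 1/(38.3) − 1/(13.0) = -0.05081, so d_i1 = -19.68 cm.
The intermediate image is 19.68 cm to the left of lens 1 (virtual), which is 95.6 − (-19.68) = 115.3 cm to the left of lens 2, so d_o2 = +115.3 cm.
Lens 2: 1/d_i2 = 1/f₂ − 1/d_o2 = 1/(38.9) − 1/(115.3) = 0.01703, so d_i2 = 58.7 cm.
The final image is real, 58.7 cm to the right of lens 2 (overall magnification ≈ -0.77).

58.7 cm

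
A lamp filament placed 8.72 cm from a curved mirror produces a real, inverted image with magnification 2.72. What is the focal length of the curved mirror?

m = −d_i/d_o ⇒ d_i = −m·d_o = −(-2.72)·(8.72) = 23.72 cm.
1/f = 1/d_o + 1/d_i = 1/(8.72) + 1/(23.72) = 0.1568, so f = 6.38 cm.
Since f is positive, the curved mirror is concave.

f = 6.38 cm (concave)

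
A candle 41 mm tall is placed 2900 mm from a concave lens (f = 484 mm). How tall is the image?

5.86 mm

For a concave lens, f = -484 mm.
1/d_i = 1/f − 1/d_o = 1/(-484.0) − 1/(2900) = -0.002411, so d_i = -414.8 mm.
m = −d_i/d_o = +0.1430.
|h_i| = |m|·h_o = 0.1430 × 41 = 5.86 mm. The image is virtual, upright and reduced, on the same side as the object.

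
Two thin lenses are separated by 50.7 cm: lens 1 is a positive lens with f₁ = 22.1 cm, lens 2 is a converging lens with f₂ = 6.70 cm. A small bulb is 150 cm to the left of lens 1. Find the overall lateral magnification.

m = +0.0640

Lens 1: 1/d_i1 = 1/(22.1) − 1/(150) = 0.03858, so d_i1 = 25.92 cm; m₁ = −d_i1/d_o1 = -0.1728.
d_o2 = 50.7 − (25.92) = 24.78 cm.
Lens 2: 1/d_i2 = 1/(6.70) − 1/(24.78) = 0.1089, so d_i2 = 9.183 cm; m₂ = −d_i2/d_o2 = -0.3706.
m = m₁·m₂ = (-0.1728)(-0.3706) = +0.0640.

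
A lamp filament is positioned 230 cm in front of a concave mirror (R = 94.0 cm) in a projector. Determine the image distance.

59.1 cm

f = R/2 = 94.0/2 = 47.00 cm.
Mirror equation: 1/s_i = 1/f − 1/s_o = 1/(47.00) − 1/(230) = 0.02128 − 0.004348 = 0.01693, so s_i = 59.1 cm.
The image is real, inverted and reduced, in front of the mirror.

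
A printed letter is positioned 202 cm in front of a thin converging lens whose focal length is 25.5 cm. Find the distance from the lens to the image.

29.2 cm

Thin-lens equation: 1/d_i = 1/f − 1/d_o = 1/(25.50) − 1/(202) = 0.03922 − 0.004950 = 0.03427, so d_i = 29.2 cm.
The image is real, inverted and reduced, on the far side of the lens.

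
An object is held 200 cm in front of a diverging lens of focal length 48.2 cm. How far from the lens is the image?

38.8 cm

For a diverging lens, f = -48.2 cm.
Lens equation: 1/d_i = 1/f − 1/d_o = 1/(-48.20) − 1/(200) = -0.02075 − 0.005000 = -0.02575, so d_i = -38.8 cm.
The image is virtual, upright and reduced, on the same side as the object.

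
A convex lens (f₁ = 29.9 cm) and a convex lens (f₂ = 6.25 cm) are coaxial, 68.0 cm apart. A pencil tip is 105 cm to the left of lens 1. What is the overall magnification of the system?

m = +0.125

Lens 1: 1/d_i1 = 1/(29.9) − 1/(105) = 0.02392, so d_i1 = 41.80 cm; m₁ = −d_i1/d_o1 = -0.3981.
d_o2 = 68.0 − (41.80) = 26.20 cm.
Lens 2: 1/d_i2 = 1/(6.25) − 1/(26.20) = 0.1218, so d_i2 = 8.208 cm; m₂ = −d_i2/d_o2 = -0.3133.
m = m₁·m₂ = (-0.3981)(-0.3133) = +0.125.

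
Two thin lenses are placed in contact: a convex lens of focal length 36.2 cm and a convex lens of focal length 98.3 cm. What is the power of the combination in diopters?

P = +3.78 D

P₁ = 1/f₁ = 1/(0.362 m) = +2.762 D; P₂ = 1/f₂ = 1/(0.983 m) = +1.017 D.
For thin lenses in contact, P = P₁ + P₂ = (+2.762) + (+1.017) = +3.78 D.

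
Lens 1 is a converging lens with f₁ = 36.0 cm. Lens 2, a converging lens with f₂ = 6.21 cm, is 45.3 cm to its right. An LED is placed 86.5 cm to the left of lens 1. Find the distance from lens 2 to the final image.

Lens 1: 1/d_i1 = 1/f₁ − 1/d_o1 = 1/(36.0) − 1/(86.5) = 0.01622, so d_i1 = 61.66 cm.
The intermediate image is 61.66 cm to the right of lens 1, which lies 16.36 cm to the right of lens 2 — a virtual object — so d_o2 = −16.36 cm.
Lens 2: 1/d_i2 = 1/f₂ − 1/d_o2 = 1/(6.21) − 1/(-16.36) = 0.2222, so d_i2 = 4.50 cm.
The final image is real, 4.50 cm to the right of lens 2 (overall magnification ≈ -0.20).

4.50 cm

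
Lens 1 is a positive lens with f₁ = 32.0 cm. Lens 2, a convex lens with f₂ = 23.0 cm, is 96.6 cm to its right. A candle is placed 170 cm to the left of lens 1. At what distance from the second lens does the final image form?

38.5 cm

Lens 1: 1/d_i1 = 1/f₁ − 1/d_o1 = 1/(32.0) − 1/(170) = 0.02537, so d_i1 = 39.42 cm.
The intermediate image is 39.42 cm to the right of lens 1, which is 96.6 − (39.42) = 57.18 cm to the left of lens 2, so d_o2 = +57.18 cm.
Lens 2: 1/d_i2 = 1/f₂ − 1/d_o2 = 1/(23.0) − 1/(57.18) = 0.02599, so d_i2 = 38.5 cm.
The final image is real, 38.5 cm to the right of lens 2 (overall magnification ≈ 0.16).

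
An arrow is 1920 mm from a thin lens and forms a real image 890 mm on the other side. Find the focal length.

Real image ⇒ d_i = +890 mm.
1/f = 1/d_o + 1/d_i = 1/(1920) + 1/(890) = 0.001644, so f = 608 mm.
Since f is positive, the thin lens is converging.

f = 608 mm (converging)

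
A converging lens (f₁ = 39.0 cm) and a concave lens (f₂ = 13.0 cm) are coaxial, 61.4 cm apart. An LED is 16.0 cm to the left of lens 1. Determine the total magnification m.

m = +0.217

Lens 1: 1/d_i1 = 1/(39.0) − 1/(16.0) = -0.03686, so d_i1 = -27.13 cm; m₁ = −d_i1/d_o1 = +1.696.
d_o2 = 61.4 − (-27.13) = 88.53 cm.
f₂ = −13.0 cm (diverging).
Lens 2: 1/d_i2 = 1/(-13.0) − 1/(88.53) = -0.08822, so d_i2 = -11.34 cm; m₂ = −d_i2/d_o2 = +0.1280.
m = m₁·m₂ = (+1.696)(+0.1280) = +0.217.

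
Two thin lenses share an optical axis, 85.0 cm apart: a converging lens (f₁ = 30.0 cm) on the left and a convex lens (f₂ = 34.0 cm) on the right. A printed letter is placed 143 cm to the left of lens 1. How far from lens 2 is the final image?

Lens 1: 1/d_i1 = 1/f₁ − 1/d_o1 = 1/(30.0) − 1/(143) = 0.02634, so d_i1 = 37.96 cm.
The intermediate image is 37.96 cm to the right of lens 1, which is 85.0 − (37.96) = 47.04 cm to the left of lens 2, so d_o2 = +47.04 cm.
Lens 2: 1/d_i2 = 1/f₂ − 1/d_o2 = 1/(34.0) − 1/(47.04) = 0.008153, so d_i2 = 123 cm.
The final image is real, 123 cm to the right of lens 2 (overall magnification ≈ 0.69).

123 cm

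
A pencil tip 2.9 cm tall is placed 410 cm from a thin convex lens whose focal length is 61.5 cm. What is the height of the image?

1/d_i = 1/f − 1/d_o = 1/(61.50) − 1/(410) = 0.01382, so d_i = 72.35 cm.
m = −d_i/d_o = -0.1765.
|h_i| = |m|·h_o = 0.1765 × 2.9 = 0.512 cm. The image is real, inverted and reduced, on the far side of the lens.

0.512 cm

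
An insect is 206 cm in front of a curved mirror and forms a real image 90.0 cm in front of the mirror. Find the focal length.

Real image ⇒ d_i = +90.0 cm.
1/f = 1/d_o + 1/d_i = 1/(206) + 1/(90.0) = 0.01597, so f = 62.6 cm.
Since f is positive, the curved mirror is concave.

f = 62.6 cm (concave)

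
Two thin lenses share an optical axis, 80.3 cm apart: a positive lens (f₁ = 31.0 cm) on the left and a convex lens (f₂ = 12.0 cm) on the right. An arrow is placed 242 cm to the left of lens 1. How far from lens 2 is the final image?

Lens 1: 1/d_i1 = 1/f₁ − 1/d_o1 = 1/(31.0) − 1/(242) = 0.02813, so d_i1 = 35.55 cm.
The intermediate image is 35.55 cm to the right of lens 1, which is 80.3 − (35.55) = 44.75 cm to the left of lens 2, so d_o2 = +44.75 cm.
Lens 2: 1/d_i2 = 1/f₂ − 1/d_o2 = 1/(12.0) − 1/(44.75) = 0.06099, so d_i2 = 16.4 cm.
The final image is real, 16.4 cm to the right of lens 2 (overall magnification ≈ 0.054).

16.4 cm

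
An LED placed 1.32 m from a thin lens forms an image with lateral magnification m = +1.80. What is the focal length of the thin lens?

f = 2.97 m (converging)

m = −d_i/d_o ⇒ d_i = −m·d_o = −(+1.80)·(1.32) = -2.376 m.
1/f = 1/d_o + 1/d_i = 1/(1.32) + 1/(-2.376) = 0.3367, so f = 2.97 m.
Since f is positive, the thin lens is converging.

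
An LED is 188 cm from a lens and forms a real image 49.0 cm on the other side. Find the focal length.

Real image ⇒ d_i = +49.0 cm.
1/f = 1/d_o + 1/d_i = 1/(188) + 1/(49.0) = 0.02573, so f = 38.9 cm.
Since f is positive, the lens is converging.

f = 38.9 cm (converging)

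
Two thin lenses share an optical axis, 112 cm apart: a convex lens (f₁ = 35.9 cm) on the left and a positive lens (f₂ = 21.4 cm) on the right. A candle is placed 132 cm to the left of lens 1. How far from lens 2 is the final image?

Lens 1: 1/d_i1 = 1/f₁ − 1/d_o1 = 1/(35.9) − 1/(132) = 0.02028, so d_i1 = 49.31 cm.
The intermediate image is 49.31 cm to the right of lens 1, which is 112 − (49.31) = 62.69 cm to the left of lens 2, so d_o2 = +62.69 cm.
Lens 2: 1/d_i2 = 1/f₂ − 1/d_o2 = 1/(21.4) − 1/(62.69) = 0.03078, so d_i2 = 32.5 cm.
The final image is real, 32.5 cm to the right of lens 2 (overall magnification ≈ 0.19).

32.5 cm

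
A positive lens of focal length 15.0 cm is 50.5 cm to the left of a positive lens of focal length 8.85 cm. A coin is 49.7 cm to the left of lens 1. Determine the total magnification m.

Lens 1: 1/d_i1 = 1/(15.0) − 1/(49.7) = 0.04655, so d_i1 = 21.48 cm; m₁ = −d_i1/d_o1 = -0.4322.
d_o2 = 50.5 − (21.48) = 29.02 cm.
Lens 2: 1/d_i2 = 1/(8.85) − 1/(29.02) = 0.07854, so d_i2 = 12.73 cm; m₂ = −d_i2/d_o2 = -0.4388.
m = m₁·m₂ = (-0.4322)(-0.4388) = +0.190.

m = +0.190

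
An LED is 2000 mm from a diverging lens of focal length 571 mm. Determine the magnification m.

For a diverging lens, f = -571 mm.
1/d_i = 1/f − 1/d_o = 1/(-571.0) − 1/(2000) = -0.002251, so d_i = -444.2 mm.
m = −d_i/d_o = −(-444.2)/(2000) = +0.222.
The image is virtual, upright and reduced, on the same side as the object.

m = +0.222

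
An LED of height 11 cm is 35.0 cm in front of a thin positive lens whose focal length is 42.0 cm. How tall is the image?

66.0 cm

1/d_i = 1/f − 1/d_o = 1/(42.00) − 1/(35.0) = -0.004762, so d_i = -210.0 cm.
m = −d_i/d_o = +6.000.
|h_i| = |m|·h_o = 6.000 × 11 = 66.0 cm. The image is virtual, upright and enlarged, on the same side as the object.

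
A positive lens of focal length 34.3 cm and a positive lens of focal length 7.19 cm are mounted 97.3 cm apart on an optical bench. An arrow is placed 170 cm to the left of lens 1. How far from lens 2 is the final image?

Lens 1: 1/d_i1 = 1/f₁ − 1/d_o1 = 1/(34.3) − 1/(170) = 0.02327, so d_i1 = 42.97 cm.
The intermediate image is 42.97 cm to the right of lens 1, which is 97.3 − (42.97) = 54.33 cm to the left of lens 2, so d_o2 = +54.33 cm.
Lens 2: 1/d_i2 = 1/f₂ − 1/d_o2 = 1/(7.19) − 1/(54.33) = 0.1207, so d_i2 = 8.29 cm.
The final image is real, 8.29 cm to the right of lens 2 (overall magnification ≈ 0.039).

8.29 cm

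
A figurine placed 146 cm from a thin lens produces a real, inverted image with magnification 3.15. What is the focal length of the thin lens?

f = 111 cm (converging)

m = −d_i/d_o ⇒ d_i = −m·d_o = −(-3.15)·(146) = 459.9 cm.
1/f = 1/d_o + 1/d_i = 1/(146) + 1/(459.9) = 0.009024, so f = 111 cm.
Since f is positive, the thin lens is converging.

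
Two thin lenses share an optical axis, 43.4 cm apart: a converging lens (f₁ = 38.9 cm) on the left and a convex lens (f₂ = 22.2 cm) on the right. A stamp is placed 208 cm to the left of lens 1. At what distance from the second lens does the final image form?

Lens 1: 1/d_i1 = 1/f₁ − 1/d_o1 = 1/(38.9) − 1/(208) = 0.02090, so d_i1 = 47.85 cm.
The intermediate image is 47.85 cm to the right of lens 1, which lies 4.450 cm to the right of lens 2 — a virtual object — so d_o2 = −4.450 cm.
Lens 2: 1/d_i2 = 1/f₂ − 1/d_o2 = 1/(22.2) − 1/(-4.450) = 0.2698, so d_i2 = 3.71 cm.
The final image is real, 3.71 cm to the right of lens 2 (overall magnification ≈ -0.19).

3.71 cm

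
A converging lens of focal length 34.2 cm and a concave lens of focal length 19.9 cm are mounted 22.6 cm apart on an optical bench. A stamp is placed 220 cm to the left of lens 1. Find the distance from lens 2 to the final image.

Lens 1: 1/d_i1 = 1/f₁ − 1/d_o1 = 1/(34.2) − 1/(220) = 0.02469, so d_i1 = 40.50 cm.
The intermediate image is 40.50 cm to the right of lens 1, which lies 17.90 cm to the right of lens 2 — a virtual object — so d_o2 = −17.90 cm.
Lens 2 is diverging, so f₂ = −19.9 cm.
Lens 2: 1/d_i2 = 1/f₂ − 1/d_o2 = 1/(-19.9) − 1/(-17.90) = 0.005615, so d_i2 = 178 cm.
The final image is real, 178 cm to the right of lens 2 (overall magnification ≈ -1.8).

178 cm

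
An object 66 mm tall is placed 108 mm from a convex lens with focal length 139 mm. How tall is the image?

1/d_i = 1/f − 1/d_o = 1/(139.0) − 1/(108) = -0.002065, so d_i = -484.3 mm.
m = −d_i/d_o = +4.484.
|h_i| = |m|·h_o = 4.484 × 66 = 296 mm. The image is virtual, upright and enlarged, on the same side as the object.

296 mm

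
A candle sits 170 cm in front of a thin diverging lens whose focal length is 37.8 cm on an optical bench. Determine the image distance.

For a diverging lens, f = -37.8 cm.
Thin-lens equation: 1/v = 1/f − 1/u = 1/(-37.80) − 1/(170) = -0.02646 − 0.005882 = -0.03234, so v = -30.9 cm.
The image is virtual, upright and reduced, on the same side as the object.

30.9 cm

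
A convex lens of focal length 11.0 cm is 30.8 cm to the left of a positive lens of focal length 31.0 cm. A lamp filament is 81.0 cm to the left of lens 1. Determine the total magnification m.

m = -0.377

Lens 1: 1/d_i1 = 1/(11.0) − 1/(81.0) = 0.07856, so d_i1 = 12.73 cm; m₁ = −d_i1/d_o1 = -0.1572.
d_o2 = 30.8 − (12.73) = 18.07 cm.
Lens 2: 1/d_i2 = 1/(31.0) − 1/(18.07) = -0.02308, so d_i2 = -43.32 cm; m₂ = −d_i2/d_o2 = +2.398.
m = m₁·m₂ = (-0.1572)(+2.398) = -0.377.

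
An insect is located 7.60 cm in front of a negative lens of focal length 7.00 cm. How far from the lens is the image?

For a negative lens, f = -7.00 cm.
Thin-lens equation: 1/s_i = 1/f − 1/s_o = 1/(-7.000) − 1/(7.60) = -0.1429 − 0.1316 = -0.2744, so s_i = -3.64 cm.
The image is virtual, upright and reduced, on the same side as the object.

3.64 cm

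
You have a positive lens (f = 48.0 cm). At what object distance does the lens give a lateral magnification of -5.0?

m = −d_i/d_o ⇒ d_i = −m·d_o.
1/f = 1/d_o + 1/d_i = 1/d_o − 1/(m·d_o) = (1 − 1/m)/d_o, so d_o = f(1 − 1/m) = (48.00)(1 − 1/(-5.0)) = 57.6 cm.

57.6 cm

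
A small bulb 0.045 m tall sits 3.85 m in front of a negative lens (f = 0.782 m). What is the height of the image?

For a negative lens, f = -0.782 m.
1/d_i = 1/f − 1/d_o = 1/(-0.7820) − 1/(3.85) = -1.539, so d_i = -0.6500 m.
m = −d_i/d_o = +0.1688.
|h_i| = |m|·h_o = 0.1688 × 0.045 = 0.00760 m. The image is virtual, upright and reduced, on the same side as the object.

0.00760 m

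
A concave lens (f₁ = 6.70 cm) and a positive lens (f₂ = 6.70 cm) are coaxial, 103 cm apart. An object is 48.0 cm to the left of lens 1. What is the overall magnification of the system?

f₁ = −6.70 cm (diverging).
Lens 1: 1/d_i1 = 1/(-6.70) − 1/(48.0) = -0.1701, so d_i1 = -5.879 cm; m₁ = −d_i1/d_o1 = +0.1225.
d_o2 = 103 − (-5.879) = 108.9 cm.
Lens 2: 1/d_i2 = 1/(6.70) − 1/(108.9) = 0.1401, so d_i2 = 7.139 cm; m₂ = −d_i2/d_o2 = -0.06556.
m = m₁·m₂ = (+0.1225)(-0.06556) = -0.00803.

m = -0.00803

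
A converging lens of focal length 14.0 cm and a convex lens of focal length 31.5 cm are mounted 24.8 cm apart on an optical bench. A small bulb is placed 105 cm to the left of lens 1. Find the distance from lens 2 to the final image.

11.9 cm

Lens 1: 1/d_i1 = 1/f₁ − 1/d_o1 = 1/(14.0) − 1/(105) = 0.06190, so d_i1 = 16.15 cm.
The intermediate image is 16.15 cm to the right of lens 1, which is 24.8 − (16.15) = 8.650 cm to the left of lens 2, so d_o2 = +8.650 cm.
Lens 2: 1/d_i2 = 1/f₂ − 1/d_o2 = 1/(31.5) − 1/(8.650) = -0.08386, so d_i2 = -11.9 cm.
The final image is virtual, 11.9 cm to the left of lens 2 (overall magnification ≈ -0.21).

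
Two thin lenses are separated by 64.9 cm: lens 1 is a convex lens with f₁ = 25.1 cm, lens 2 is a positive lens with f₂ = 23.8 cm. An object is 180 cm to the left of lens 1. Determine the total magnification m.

m = +0.323

Lens 1: 1/d_i1 = 1/(25.1) − 1/(180) = 0.03429, so d_i1 = 29.17 cm; m₁ = −d_i1/d_o1 = -0.1621.
d_o2 = 64.9 − (29.17) = 35.73 cm.
Lens 2: 1/d_i2 = 1/(23.8) − 1/(35.73) = 0.01403, so d_i2 = 71.28 cm; m₂ = −d_i2/d_o2 = -1.995.
m = m₁·m₂ = (-0.1621)(-1.995) = +0.323.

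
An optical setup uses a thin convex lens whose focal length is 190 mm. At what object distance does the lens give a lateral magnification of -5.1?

m = −d_i/d_o ⇒ d_i = −m·d_o.
1/f = 1/d_o + 1/d_i = 1/d_o − 1/(m·d_o) = (1 − 1/m)/d_o, so d_o = f(1 − 1/m) = (190.0)(1 − 1/(-5.1)) = 227 mm.

227 mm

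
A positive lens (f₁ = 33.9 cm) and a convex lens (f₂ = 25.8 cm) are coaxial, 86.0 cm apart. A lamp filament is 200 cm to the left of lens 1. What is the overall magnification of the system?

Lens 1: 1/d_i1 = 1/(33.9) − 1/(200) = 0.02450, so d_i1 = 40.82 cm; m₁ = −d_i1/d_o1 = -0.2041.
d_o2 = 86.0 − (40.82) = 45.18 cm.
Lens 2: 1/d_i2 = 1/(25.8) − 1/(45.18) = 0.01663, so d_i2 = 60.15 cm; m₂ = −d_i2/d_o2 = -1.331.
m = m₁·m₂ = (-0.2041)(-1.331) = +0.272.

m = +0.272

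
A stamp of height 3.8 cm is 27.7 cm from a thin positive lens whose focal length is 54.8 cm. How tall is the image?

1/d_i = 1/f − 1/d_o = 1/(54.80) − 1/(27.7) = -0.01785, so d_i = -56.01 cm.
m = −d_i/d_o = +2.022.
|h_i| = |m|·h_o = 2.022 × 3.8 = 7.68 cm. The image is virtual, upright and enlarged, on the same side as the object.

7.68 cm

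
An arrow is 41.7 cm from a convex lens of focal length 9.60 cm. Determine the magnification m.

1/d_i = 1/f − 1/d_o = 1/(9.600) − 1/(41.7) = 0.08019, so d_i = 12.47 cm.
m = −d_i/d_o = −(12.47)/(41.7) = -0.299.
The image is real, inverted and reduced, on the far side of the lens.

m = -0.299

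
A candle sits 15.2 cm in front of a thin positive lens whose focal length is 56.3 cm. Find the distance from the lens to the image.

Lens equation: 1/d_i = 1/f − 1/d_o = 1/(56.30) − 1/(15.2) = 0.01776 − 0.06579 = -0.04803, so d_i = -20.8 cm.
The image is virtual, upright and enlarged, on the same side as the object.

20.8 cm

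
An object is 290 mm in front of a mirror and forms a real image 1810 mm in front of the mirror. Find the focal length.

f = 250 mm (concave)

Real image ⇒ d_i = +1810 mm.
1/f = 1/d_o + 1/d_i = 1/(290) + 1/(1810) = 0.004001, so f = 250 mm.
Since f is positive, the mirror is concave.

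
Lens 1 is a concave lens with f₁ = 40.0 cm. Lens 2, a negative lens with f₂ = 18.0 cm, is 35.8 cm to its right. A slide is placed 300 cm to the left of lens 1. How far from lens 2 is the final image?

14.4 cm

Lens 1 is diverging, so f₁ = −40.0 cm.
Lens 1: 1/d_i1 = 1/f₁ − 1/d_o1 = 1/(-40.0) − 1/(300) = -0.02833, so d_i1 = -35.29 cm.
The intermediate image is 35.29 cm to the left of lens 1 (virtual), which is 35.8 − (-35.29) = 71.09 cm to the left of lens 2, so d_o2 = +71.09 cm.
Lens 2 is diverging, so f₂ = −18.0 cm.
Lens 2: 1/d_i2 = 1/f₂ − 1/d_o2 = 1/(-18.0) − 1/(71.09) = -0.06962, so d_i2 = -14.4 cm.
The final image is virtual, 14.4 cm to the left of lens 2 (overall magnification ≈ 0.024).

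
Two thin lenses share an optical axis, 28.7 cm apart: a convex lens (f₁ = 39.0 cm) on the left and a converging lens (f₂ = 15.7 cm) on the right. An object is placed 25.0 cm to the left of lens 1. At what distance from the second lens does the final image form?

Lens 1: 1/d_i1 = 1/f₁ − 1/d_o1 = 1/(39.0) − 1/(25.0) = -0.01436, so d_i1 = -69.64 cm.
The intermediate image is 69.64 cm to the left of lens 1 (virtual), which is 28.7 − (-69.64) = 98.34 cm to the left of lens 2, so d_o2 = +98.34 cm.
Lens 2: 1/d_i2 = 1/f₂ − 1/d_o2 = 1/(15.7) − 1/(98.34) = 0.05353, so d_i2 = 18.7 cm.
The final image is real, 18.7 cm to the right of lens 2 (overall magnification ≈ -0.53).

18.7 cm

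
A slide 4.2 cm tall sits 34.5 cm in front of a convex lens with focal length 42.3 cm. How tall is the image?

22.8 cm

1/d_i = 1/f − 1/d_o = 1/(42.30) − 1/(34.5) = -0.005345, so d_i = -187.1 cm.
m = −d_i/d_o = +5.423.
|h_i| = |m|·h_o = 5.423 × 4.2 = 22.8 cm. The image is virtual, upright and enlarged, on the same side as the object.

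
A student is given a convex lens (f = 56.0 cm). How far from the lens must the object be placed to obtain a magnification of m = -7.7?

m = −d_i/d_o ⇒ d_i = −m·d_o.
1/f = 1/d_o + 1/d_i = 1/d_o − 1/(m·d_o) = (1 − 1/m)/d_o, so d_o = f(1 − 1/m) = (56.00)(1 − 1/(-7.7)) = 63.3 cm.

63.3 cm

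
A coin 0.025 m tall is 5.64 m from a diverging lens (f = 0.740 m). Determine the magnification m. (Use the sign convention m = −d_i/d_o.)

m = +0.116

For a diverging lens, f = -0.740 m.
1/d_i = 1/f − 1/d_o = 1/(-0.7400) − 1/(5.64) = -1.529, so d_i = -0.6542 m.
m = −d_i/d_o = −(-0.6542)/(5.64) = +0.116.
The image is virtual, upright and reduced, on the same side as the object.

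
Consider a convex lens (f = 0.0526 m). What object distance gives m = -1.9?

m = −d_i/d_o ⇒ d_i = −m·d_o.
1/f = 1/d_o + 1/d_i = 1/d_o − 1/(m·d_o) = (1 − 1/m)/d_o, so d_o = f(1 − 1/m) = (0.05260)(1 − 1/(-1.9)) = 0.0803 m.

0.0803 m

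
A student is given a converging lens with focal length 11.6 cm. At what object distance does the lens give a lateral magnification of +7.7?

10.1 cm

m = −d_i/d_o ⇒ d_i = −m·d_o.
1/f = 1/d_o + 1/d_i = 1/d_o − 1/(m·d_o) = (1 − 1/m)/d_o, so d_o = f(1 − 1/m) = (11.60)(1 − 1/(+7.7)) = 10.1 cm.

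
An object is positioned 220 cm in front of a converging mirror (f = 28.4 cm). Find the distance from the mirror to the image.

Mirror equation: 1/s_i = 1/f − 1/s_o = 1/(28.40) − 1/(220) = 0.03521 − 0.004545 = 0.03067, so s_i = 32.6 cm.
The image is real, inverted and reduced, in front of the mirror.

32.6 cm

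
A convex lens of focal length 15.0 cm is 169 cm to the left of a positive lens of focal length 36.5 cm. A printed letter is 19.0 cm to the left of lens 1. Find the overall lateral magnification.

m = +2.23

Lens 1: 1/d_i1 = 1/(15.0) − 1/(19.0) = 0.01404, so d_i1 = 71.25 cm; m₁ = −d_i1/d_o1 = -3.750.
d_o2 = 169 − (71.25) = 97.75 cm.
Lens 2: 1/d_i2 = 1/(36.5) − 1/(97.75) = 0.01717, so d_i2 = 58.25 cm; m₂ = −d_i2/d_o2 = -0.5959.
m = m₁·m₂ = (-3.750)(-0.5959) = +2.23.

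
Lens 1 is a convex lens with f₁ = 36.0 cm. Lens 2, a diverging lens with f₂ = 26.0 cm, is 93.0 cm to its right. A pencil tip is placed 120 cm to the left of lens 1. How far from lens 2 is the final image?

16.0 cm

Lens 1: 1/d_i1 = 1/f₁ − 1/d_o1 = 1/(36.0) − 1/(120) = 0.01944, so d_i1 = 51.43 cm.
The intermediate image is 51.43 cm to the right of lens 1, which is 93.0 − (51.43) = 41.57 cm to the left of lens 2, so d_o2 = +41.57 cm.
Lens 2 is diverging, so f₂ = −26.0 cm.
Lens 2: 1/d_i2 = 1/f₂ − 1/d_o2 = 1/(-26.0) − 1/(41.57) = -0.06252, so d_i2 = -16.0 cm.
The final image is virtual, 16.0 cm to the left of lens 2 (overall magnification ≈ -0.16).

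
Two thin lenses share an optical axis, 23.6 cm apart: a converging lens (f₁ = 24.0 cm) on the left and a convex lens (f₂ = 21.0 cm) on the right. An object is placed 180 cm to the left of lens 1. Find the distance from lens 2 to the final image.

Lens 1: 1/d_i1 = 1/f₁ − 1/d_o1 = 1/(24.0) − 1/(180) = 0.03611, so d_i1 = 27.69 cm.
The intermediate image is 27.69 cm to the right of lens 1, which lies 4.090 cm to the right of lens 2 — a virtual object — so d_o2 = −4.090 cm.
Lens 2: 1/d_i2 = 1/f₂ − 1/d_o2 = 1/(21.0) − 1/(-4.090) = 0.2921, so d_i2 = 3.42 cm.
The final image is real, 3.42 cm to the right of lens 2 (overall magnification ≈ -0.13).

3.42 cm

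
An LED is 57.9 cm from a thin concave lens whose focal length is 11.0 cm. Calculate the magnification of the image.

m = +0.160

For a concave lens, f = -11.0 cm.
1/d_i = 1/f − 1/d_o = 1/(-11.00) − 1/(57.9) = -0.1082, so d_i = -9.244 cm.
m = −d_i/d_o = −(-9.244)/(57.9) = +0.160.
The image is virtual, upright and reduced, on the same side as the object.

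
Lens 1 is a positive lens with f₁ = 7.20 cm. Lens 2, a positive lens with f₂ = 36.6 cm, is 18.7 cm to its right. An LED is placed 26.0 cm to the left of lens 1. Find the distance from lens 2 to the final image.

Lens 1: 1/d_i1 = 1/f₁ − 1/d_o1 = 1/(7.20) − 1/(26.0) = 0.1004, so d_i1 = 9.957 cm.
The intermediate image is 9.957 cm to the right of lens 1, which is 18.7 − (9.957) = 8.743 cm to the left of lens 2, so d_o2 = +8.743 cm.
Lens 2: 1/d_i2 = 1/f₂ − 1/d_o2 = 1/(36.6) − 1/(8.743) = -0.08705, so d_i2 = -11.5 cm.
The final image is virtual, 11.5 cm to the left of lens 2 (overall magnification ≈ -0.50).

11.5 cm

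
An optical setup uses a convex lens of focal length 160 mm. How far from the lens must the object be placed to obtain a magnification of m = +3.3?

m = −d_i/d_o ⇒ d_i = −m·d_o.
1/f = 1/d_o + 1/d_i = 1/d_o − 1/(m·d_o) = (1 − 1/m)/d_o, so d_o = f(1 − 1/m) = (160.0)(1 − 1/(+3.3)) = 112 mm.

112 mm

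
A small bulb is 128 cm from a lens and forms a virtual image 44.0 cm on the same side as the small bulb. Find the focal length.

f = -67.0 cm (diverging)

Virtual image ⇒ d_i = −44.0 cm.
1/f = 1/d_o + 1/d_i = 1/(128) + 1/(-44.0) = -0.01491, so f = -67.0 cm.
Since f is negative, the lens is diverging.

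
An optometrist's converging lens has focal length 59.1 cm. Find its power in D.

f = 59.1 cm = 0.591 m.
P = 1/f = 1/(0.591 m) = +1.69 D.

P = +1.69 D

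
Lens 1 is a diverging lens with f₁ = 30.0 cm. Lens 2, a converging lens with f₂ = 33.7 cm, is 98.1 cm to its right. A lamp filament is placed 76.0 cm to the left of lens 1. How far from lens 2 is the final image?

Lens 1 is diverging, so f₁ = −30.0 cm.
Lens 1: 1/d_i1 = 1/f₁ − 1/d_o1 = 1/(-30.0) − 1/(76.0) = -0.04649, so d_i1 = -21.51 cm.
The intermediate image is 21.51 cm to the left of lens 1 (virtual), which is 98.1 − (-21.51) = 119.6 cm to the left of lens 2, so d_o2 = +119.6 cm.
Lens 2: 1/d_i2 = 1/f₂ − 1/d_o2 = 1/(33.7) − 1/(119.6) = 0.02131, so d_i2 = 46.9 cm.
The final image is real, 46.9 cm to the right of lens 2 (overall magnification ≈ -0.11).

46.9 cm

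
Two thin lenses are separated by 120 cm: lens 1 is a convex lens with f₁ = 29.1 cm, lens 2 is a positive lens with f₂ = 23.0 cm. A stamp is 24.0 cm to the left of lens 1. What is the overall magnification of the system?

Lens 1: 1/d_i1 = 1/(29.1) − 1/(24.0) = -0.007302, so d_i1 = -136.9 cm; m₁ = −d_i1/d_o1 = +5.704.
d_o2 = 120 − (-136.9) = 256.9 cm.
Lens 2: 1/d_i2 = 1/(23.0) − 1/(256.9) = 0.03959, so d_i2 = 25.26 cm; m₂ = −d_i2/d_o2 = -0.09833.
m = m₁·m₂ = (+5.704)(-0.09833) = -0.561.

m = -0.561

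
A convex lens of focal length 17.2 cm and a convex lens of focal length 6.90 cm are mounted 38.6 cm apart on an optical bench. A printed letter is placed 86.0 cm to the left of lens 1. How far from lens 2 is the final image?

11.6 cm

Lens 1: 1/d_i1 = 1/f₁ − 1/d_o1 = 1/(17.2) − 1/(86.0) = 0.04651, so d_i1 = 21.50 cm.
The intermediate image is 21.50 cm to the right of lens 1, which is 38.6 − (21.50) = 17.10 cm to the left of lens 2, so d_o2 = +17.10 cm.
Lens 2: 1/d_i2 = 1/f₂ − 1/d_o2 = 1/(6.90) − 1/(17.10) = 0.08645, so d_i2 = 11.6 cm.
The final image is real, 11.6 cm to the right of lens 2 (overall magnification ≈ 0.17).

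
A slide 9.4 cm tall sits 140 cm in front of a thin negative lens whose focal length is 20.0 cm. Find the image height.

For a negative lens, f = -20.0 cm.
1/d_i = 1/f − 1/d_o = 1/(-20.00) − 1/(140) = -0.05714, so d_i = -17.50 cm.
m = −d_i/d_o = +0.1250.
|h_i| = |m|·h_o = 0.1250 × 9.4 = 1.18 cm. The image is virtual, upright and reduced, on the same side as the object.

1.18 cm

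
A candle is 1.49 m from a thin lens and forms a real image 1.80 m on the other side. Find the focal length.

Real image ⇒ d_i = +1.80 m.
1/f = 1/d_o + 1/d_i = 1/(1.49) + 1/(1.80) = 1.227, so f = 0.815 m.
Since f is positive, the thin lens is converging.

f = 0.815 m (converging)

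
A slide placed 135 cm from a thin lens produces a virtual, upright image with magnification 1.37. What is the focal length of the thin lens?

m = −d_i/d_o ⇒ d_i = −m·d_o = −(+1.37)·(135) = -185.0 cm.
1/f = 1/d_o + 1/d_i = 1/(135) + 1/(-185.0) = 0.002002, so f = 500 cm.
Since f is positive, the thin lens is converging.

f = 500 cm (converging)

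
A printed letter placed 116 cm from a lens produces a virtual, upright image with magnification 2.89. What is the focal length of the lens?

f = 177 cm (converging)

m = −d_i/d_o ⇒ d_i = −m·d_o = −(+2.89)·(116) = -335.2 cm.
1/f = 1/d_o + 1/d_i = 1/(116) + 1/(-335.2) = 0.005637, so f = 177 cm.
Since f is positive, the lens is converging.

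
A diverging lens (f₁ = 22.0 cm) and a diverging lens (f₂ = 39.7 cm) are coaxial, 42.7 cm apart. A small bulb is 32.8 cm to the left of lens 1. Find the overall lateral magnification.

m = +0.167

f₁ = −22.0 cm (diverging).
Lens 1: 1/d_i1 = 1/(-22.0) − 1/(32.8) = -0.07594, so d_i1 = -13.17 cm; m₁ = −d_i1/d_o1 = +0.4015.
d_o2 = 42.7 − (-13.17) = 55.87 cm.
f₂ = −39.7 cm (diverging).
Lens 2: 1/d_i2 = 1/(-39.7) − 1/(55.87) = -0.04309, so d_i2 = -23.21 cm; m₂ = −d_i2/d_o2 = +0.4154.
m = m₁·m₂ = (+0.4015)(+0.4154) = +0.167.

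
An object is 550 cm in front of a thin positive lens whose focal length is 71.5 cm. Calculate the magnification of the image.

1/d_i = 1/f − 1/d_o = 1/(71.50) − 1/(550) = 0.01217, so d_i = 82.18 cm.
m = −d_i/d_o = −(82.18)/(550) = -0.149.
The image is real, inverted and reduced, on the far side of the lens.

m = -0.149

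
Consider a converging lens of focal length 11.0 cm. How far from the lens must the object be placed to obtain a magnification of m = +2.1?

m = −d_i/d_o ⇒ d_i = −m·d_o.
1/f = 1/d_o + 1/d_i = 1/d_o − 1/(m·d_o) = (1 − 1/m)/d_o, so d_o = f(1 − 1/m) = (11.00)(1 − 1/(+2.1)) = 5.76 cm.

5.76 cm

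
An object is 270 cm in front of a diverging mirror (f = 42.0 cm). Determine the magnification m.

For a diverging mirror, f = -42.0 cm.
1/d_i = 1/f − 1/d_o = 1/(-42.00) − 1/(270) = -0.02751, so d_i = -36.35 cm.
m = −d_i/d_o = −(-36.35)/(270) = +0.135.
The image is virtual, upright and reduced, behind the mirror.

m = +0.135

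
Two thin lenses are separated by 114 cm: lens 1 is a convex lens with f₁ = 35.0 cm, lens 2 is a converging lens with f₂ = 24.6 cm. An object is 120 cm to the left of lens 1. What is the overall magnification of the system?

Lens 1: 1/d_i1 = 1/(35.0) − 1/(120) = 0.02024, so d_i1 = 49.41 cm; m₁ = −d_i1/d_o1 = -0.4117.
d_o2 = 114 − (49.41) = 64.59 cm.
Lens 2: 1/d_i2 = 1/(24.6) − 1/(64.59) = 0.02517, so d_i2 = 39.73 cm; m₂ = −d_i2/d_o2 = -0.6152.
m = m₁·m₂ = (-0.4117)(-0.6152) = +0.253.

m = +0.253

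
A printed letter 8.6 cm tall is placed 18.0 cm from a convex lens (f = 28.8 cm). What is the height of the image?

1/d_i = 1/f − 1/d_o = 1/(28.80) − 1/(18.0) = -0.02083, so d_i = -48.00 cm.
m = −d_i/d_o = +2.667.
|h_i| = |m|·h_o = 2.667 × 8.6 = 22.9 cm. The image is virtual, upright and enlarged, on the same side as the object.

22.9 cm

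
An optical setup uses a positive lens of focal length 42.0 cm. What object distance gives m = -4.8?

m = −d_i/d_o ⇒ d_i = −m·d_o.
1/f = 1/d_o + 1/d_i = 1/d_o − 1/(m·d_o) = (1 − 1/m)/d_o, so d_o = f(1 − 1/m) = (42.00)(1 − 1/(-4.8)) = 50.8 cm.

50.8 cm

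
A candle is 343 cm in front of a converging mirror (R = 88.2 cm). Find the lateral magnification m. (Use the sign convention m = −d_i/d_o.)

f = R/2 = 88.2/2 = 44.10 cm.
1/d_i = 1/f − 1/d_o = 1/(44.10) − 1/(343) = 0.01976, so d_i = 50.61 cm.
m = −d_i/d_o = −(50.61)/(343) = -0.148.
The image is real, inverted and reduced, in front of the mirror.

m = -0.148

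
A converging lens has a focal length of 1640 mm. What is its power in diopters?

f = 164 cm = 1.64 m.
P = 1/f = 1/(1.64 m) = +0.610 D.

P = +0.610 D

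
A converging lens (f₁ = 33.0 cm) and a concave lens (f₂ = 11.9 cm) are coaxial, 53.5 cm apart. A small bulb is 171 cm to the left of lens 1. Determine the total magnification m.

Lens 1: 1/d_i1 = 1/(33.0) − 1/(171) = 0.02446, so d_i1 = 40.89 cm; m₁ = −d_i1/d_o1 = -0.2391.
d_o2 = 53.5 − (40.89) = 12.61 cm.
f₂ = −11.9 cm (diverging).
Lens 2: 1/d_i2 = 1/(-11.9) − 1/(12.61) = -0.1633, so d_i2 = -6.122 cm; m₂ = −d_i2/d_o2 = +0.4855.
m = m₁·m₂ = (-0.2391)(+0.4855) = -0.116.

m = -0.116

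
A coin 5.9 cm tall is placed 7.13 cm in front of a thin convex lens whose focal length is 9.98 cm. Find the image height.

20.7 cm

1/d_i = 1/f − 1/d_o = 1/(9.980) − 1/(7.13) = -0.04005, so d_i = -24.97 cm.
m = −d_i/d_o = +3.502.
|h_i| = |m|·h_o = 3.502 × 5.9 = 20.7 cm. The image is virtual, upright and enlarged, on the same side as the object.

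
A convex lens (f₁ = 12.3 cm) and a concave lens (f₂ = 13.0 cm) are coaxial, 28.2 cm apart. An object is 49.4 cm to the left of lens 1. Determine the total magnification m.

m = -0.174

Lens 1: 1/d_i1 = 1/(12.3) − 1/(49.4) = 0.06106, so d_i1 = 16.38 cm; m₁ = −d_i1/d_o1 = -0.3316.
d_o2 = 28.2 − (16.38) = 11.82 cm.
f₂ = −13.0 cm (diverging).
Lens 2: 1/d_i2 = 1/(-13.0) − 1/(11.82) = -0.1615, so d_i2 = -6.191 cm; m₂ = −d_i2/d_o2 = +0.5238.
m = m₁·m₂ = (-0.3316)(+0.5238) = -0.174.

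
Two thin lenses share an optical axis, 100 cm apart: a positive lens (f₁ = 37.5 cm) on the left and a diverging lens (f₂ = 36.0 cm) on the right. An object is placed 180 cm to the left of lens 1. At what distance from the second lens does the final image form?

21.4 cm

Lens 1: 1/d_i1 = 1/f₁ − 1/d_o1 = 1/(37.5) − 1/(180) = 0.02111, so d_i1 = 47.37 cm.
The intermediate image is 47.37 cm to the right of lens 1, which is 100 − (47.37) = 52.63 cm to the left of lens 2, so d_o2 = +52.63 cm.
Lens 2 is diverging, so f₂ = −36.0 cm.
Lens 2: 1/d_i2 = 1/f₂ − 1/d_o2 = 1/(-36.0) − 1/(52.63) = -0.04678, so d_i2 = -21.4 cm.
The final image is virtual, 21.4 cm to the left of lens 2 (overall magnification ≈ -0.11).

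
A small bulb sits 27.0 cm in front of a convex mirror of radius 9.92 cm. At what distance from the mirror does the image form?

4.19 cm

f = R/2 = 9.92/2 = 4.960 cm; for a convex mirror, f = -4.960 cm.
Mirror equation: 1/d_i = 1/f − 1/d_o = 1/(-4.960) − 1/(27.0) = -0.2016 − 0.03704 = -0.2386, so d_i = -4.19 cm.
The image is virtual, upright and reduced, behind the mirror.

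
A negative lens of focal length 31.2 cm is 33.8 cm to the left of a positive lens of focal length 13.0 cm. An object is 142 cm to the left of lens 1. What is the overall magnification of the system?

f₁ = −31.2 cm (diverging).
Lens 1: 1/d_i1 = 1/(-31.2) − 1/(142) = -0.03909, so d_i1 = -25.58 cm; m₁ = −d_i1/d_o1 = +0.1801.
d_o2 = 33.8 − (-25.58) = 59.38 cm.
Lens 2: 1/d_i2 = 1/(13.0) − 1/(59.38) = 0.06008, so d_i2 = 16.64 cm; m₂ = −d_i2/d_o2 = -0.2803.
m = m₁·m₂ = (+0.1801)(-0.2803) = -0.0505.

m = -0.0505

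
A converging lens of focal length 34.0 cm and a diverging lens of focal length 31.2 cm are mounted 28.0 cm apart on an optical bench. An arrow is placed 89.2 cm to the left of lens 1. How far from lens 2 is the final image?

Lens 1: 1/d_i1 = 1/f₁ − 1/d_o1 = 1/(34.0) − 1/(89.2) = 0.01820, so d_i1 = 54.94 cm.
The intermediate image is 54.94 cm to the right of lens 1, which lies 26.94 cm to the right of lens 2 — a virtual object — so d_o2 = −26.94 cm.
Lens 2 is diverging, so f₂ = −31.2 cm.
Lens 2: 1/d_i2 = 1/f₂ − 1/d_o2 = 1/(-31.2) − 1/(-26.94) = 0.005068, so d_i2 = 197 cm.
The final image is real, 197 cm to the right of lens 2 (overall magnification ≈ -4.5).

197 cm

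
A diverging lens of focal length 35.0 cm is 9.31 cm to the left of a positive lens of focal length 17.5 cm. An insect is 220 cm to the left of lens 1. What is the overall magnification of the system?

m = -0.109

f₁ = −35.0 cm (diverging).
Lens 1: 1/d_i1 = 1/(-35.0) − 1/(220) = -0.03312, so d_i1 = -30.20 cm; m₁ = −d_i1/d_o1 = +0.1373.
d_o2 = 9.31 − (-30.20) = 39.51 cm.
Lens 2: 1/d_i2 = 1/(17.5) − 1/(39.51) = 0.03183, so d_i2 = 31.41 cm; m₂ = −d_i2/d_o2 = -0.7951.
m = m₁·m₂ = (+0.1373)(-0.7951) = -0.109.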